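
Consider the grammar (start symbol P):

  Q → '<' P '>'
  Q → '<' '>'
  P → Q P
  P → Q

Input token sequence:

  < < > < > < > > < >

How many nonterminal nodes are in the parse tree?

10

[P [Q < [P [Q < >] [P [Q < >] [P [Q < >]]]] >] [P [Q < >]]]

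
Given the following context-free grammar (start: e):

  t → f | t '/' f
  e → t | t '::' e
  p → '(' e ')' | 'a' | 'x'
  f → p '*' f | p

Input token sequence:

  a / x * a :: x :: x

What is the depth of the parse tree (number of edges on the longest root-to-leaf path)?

[e [t [t [f [p a]]] / [f [p x] * [f [p a]]]] :: [e [t [f [p x]]] :: [e [t [f [p x]]]]]]

6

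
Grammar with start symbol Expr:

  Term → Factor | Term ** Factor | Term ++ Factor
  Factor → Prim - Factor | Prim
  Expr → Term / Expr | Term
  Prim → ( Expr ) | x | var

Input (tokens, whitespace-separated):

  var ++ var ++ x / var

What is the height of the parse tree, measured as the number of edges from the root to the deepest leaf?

6

[Expr [Term [Term [Term [Factor [Prim var]]] ++ [Factor [Prim var]]] ++ [Factor [Prim x]]] / [Expr [Term [Factor [Prim var]]]]]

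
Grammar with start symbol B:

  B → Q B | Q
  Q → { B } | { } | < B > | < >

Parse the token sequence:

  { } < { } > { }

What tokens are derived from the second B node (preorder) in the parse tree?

< { } > { }

[B [Q { }] [B [Q < [B [Q { }]] >] [B [Q { }]]]]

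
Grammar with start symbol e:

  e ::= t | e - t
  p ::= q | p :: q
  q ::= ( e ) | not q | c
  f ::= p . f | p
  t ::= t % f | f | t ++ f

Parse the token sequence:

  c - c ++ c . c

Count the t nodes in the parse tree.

3

[e [e [t [f [p [q c]]]]] - [t [t [f [p [q c]]]] ++ [f [p [q c]] . [f [p [q c]]]]]]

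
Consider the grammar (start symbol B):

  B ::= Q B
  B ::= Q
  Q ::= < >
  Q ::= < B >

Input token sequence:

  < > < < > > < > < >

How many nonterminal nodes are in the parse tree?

10

[B [Q < >] [B [Q < [B [Q < >]] >] [B [Q < >] [B [Q < >]]]]]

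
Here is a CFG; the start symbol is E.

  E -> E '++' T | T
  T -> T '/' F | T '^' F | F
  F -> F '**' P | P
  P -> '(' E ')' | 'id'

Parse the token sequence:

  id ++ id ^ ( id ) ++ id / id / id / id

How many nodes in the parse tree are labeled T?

8

[E [E [E [T [F [P id]]]] ++ [T [T [F [P id]]] ^ [F [P ( [E [T [F [P id]]]] )]]]] ++ [T [T [T [T [F [P id]]] / [F [P id]]] / [F [P id]]] / [F [P id]]]]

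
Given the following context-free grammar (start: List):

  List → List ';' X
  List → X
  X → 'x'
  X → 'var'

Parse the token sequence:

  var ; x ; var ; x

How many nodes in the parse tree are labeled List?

[List [List [List [List [X var]] ; [X x]] ; [X var]] ; [X x]]

4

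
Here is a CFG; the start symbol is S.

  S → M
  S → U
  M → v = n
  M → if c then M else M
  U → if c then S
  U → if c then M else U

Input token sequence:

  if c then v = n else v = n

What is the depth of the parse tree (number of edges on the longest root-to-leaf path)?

[S [M if c then [M v = n] else [M v = n]]]

3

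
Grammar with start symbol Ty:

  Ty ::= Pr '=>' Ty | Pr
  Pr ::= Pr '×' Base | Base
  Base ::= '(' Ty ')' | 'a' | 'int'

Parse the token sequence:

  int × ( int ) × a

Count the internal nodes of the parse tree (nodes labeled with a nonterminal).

10

[Ty [Pr [Pr [Pr [Base int]] × [Base ( [Ty [Pr [Base int]]] )]] × [Base a]]]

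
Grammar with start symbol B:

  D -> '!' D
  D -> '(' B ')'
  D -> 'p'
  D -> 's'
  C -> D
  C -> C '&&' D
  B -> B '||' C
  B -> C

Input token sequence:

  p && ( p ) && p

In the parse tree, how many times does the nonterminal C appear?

4

[B [C [C [C [D p]] && [D ( [B [C [D p]]] )]] && [D p]]]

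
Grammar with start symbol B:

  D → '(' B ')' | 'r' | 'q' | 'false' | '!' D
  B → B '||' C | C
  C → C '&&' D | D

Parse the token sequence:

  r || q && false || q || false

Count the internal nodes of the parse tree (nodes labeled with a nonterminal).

14

[B [B [B [B [C [D r]]] || [C [C [D q]] && [D false]]] || [C [D q]]] || [C [D false]]]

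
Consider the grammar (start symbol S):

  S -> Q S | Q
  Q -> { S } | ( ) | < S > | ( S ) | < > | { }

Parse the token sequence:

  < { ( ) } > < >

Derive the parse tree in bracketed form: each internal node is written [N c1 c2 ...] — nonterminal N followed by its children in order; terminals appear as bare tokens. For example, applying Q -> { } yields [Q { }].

S
Q S
< S > S
< Q > S
< { S } > S
< { Q } > S
< { ( ) } > S
< { ( ) } > Q
< { ( ) } > < >

[S [Q < [S [Q { [S [Q ( )]] }]] >] [S [Q < >]]]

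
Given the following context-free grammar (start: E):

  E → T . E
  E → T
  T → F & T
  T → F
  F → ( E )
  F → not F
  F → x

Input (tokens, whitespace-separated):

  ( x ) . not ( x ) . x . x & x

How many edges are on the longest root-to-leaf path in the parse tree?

8

[E [T [F ( [E [T [F x]]] )]] . [E [T [F not [F ( [E [T [F x]]] )]]] . [E [T [F x]] . [E [T [F x] & [T [F x]]]]]]]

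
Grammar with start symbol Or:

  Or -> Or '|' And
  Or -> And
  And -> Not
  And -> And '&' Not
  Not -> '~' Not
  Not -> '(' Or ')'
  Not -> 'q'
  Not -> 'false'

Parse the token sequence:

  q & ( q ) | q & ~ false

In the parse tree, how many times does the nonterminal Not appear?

[Or [Or [And [And [Not q]] & [Not ( [Or [And [Not q]]] )]]] | [And [And [Not q]] & [Not ~ [Not false]]]]

6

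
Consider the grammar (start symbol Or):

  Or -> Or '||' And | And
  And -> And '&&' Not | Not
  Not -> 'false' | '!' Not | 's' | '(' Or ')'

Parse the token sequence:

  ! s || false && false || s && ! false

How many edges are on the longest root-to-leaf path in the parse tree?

[Or [Or [Or [And [Not ! [Not s]]]] || [And [And [Not false]] && [Not false]]] || [And [And [Not s]] && [Not ! [Not false]]]]

6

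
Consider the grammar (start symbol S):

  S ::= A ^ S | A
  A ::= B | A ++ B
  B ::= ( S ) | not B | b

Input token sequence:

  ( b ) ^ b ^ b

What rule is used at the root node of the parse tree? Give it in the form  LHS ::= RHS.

[S [A [B ( [S [A [B b]]] )]] ^ [S [A [B b]] ^ [S [A [B b]]]]]

S ::= A ^ S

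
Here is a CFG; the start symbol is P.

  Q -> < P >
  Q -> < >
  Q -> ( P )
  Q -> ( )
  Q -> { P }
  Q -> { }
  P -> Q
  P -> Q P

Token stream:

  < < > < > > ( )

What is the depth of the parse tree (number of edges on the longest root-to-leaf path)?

5

[P [Q < [P [Q < >] [P [Q < >]]] >] [P [Q ( )]]]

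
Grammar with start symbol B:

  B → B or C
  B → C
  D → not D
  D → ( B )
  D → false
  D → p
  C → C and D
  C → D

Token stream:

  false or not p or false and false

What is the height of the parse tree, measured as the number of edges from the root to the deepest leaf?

[B [B [B [C [D false]]] or [C [D not [D p]]]] or [C [C [D false]] and [D false]]]

5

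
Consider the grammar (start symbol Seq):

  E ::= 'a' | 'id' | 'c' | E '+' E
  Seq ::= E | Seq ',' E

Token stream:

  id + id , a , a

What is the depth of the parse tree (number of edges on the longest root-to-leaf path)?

[Seq [Seq [Seq [E [E id] + [E id]]] , [E a]] , [E a]]

5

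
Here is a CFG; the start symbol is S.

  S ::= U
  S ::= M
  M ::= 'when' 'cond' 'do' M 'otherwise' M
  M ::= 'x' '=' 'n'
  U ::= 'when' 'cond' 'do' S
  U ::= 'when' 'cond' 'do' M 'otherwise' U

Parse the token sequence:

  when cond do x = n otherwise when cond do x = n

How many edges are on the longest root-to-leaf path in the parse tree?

[S [U when cond do [M x = n] otherwise [U when cond do [S [M x = n]]]]]

5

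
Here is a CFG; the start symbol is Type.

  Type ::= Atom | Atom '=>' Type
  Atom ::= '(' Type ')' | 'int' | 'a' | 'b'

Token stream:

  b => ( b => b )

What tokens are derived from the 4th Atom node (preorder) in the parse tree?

b

[Type [Atom b] => [Type [Atom ( [Type [Atom b] => [Type [Atom b]]] )]]]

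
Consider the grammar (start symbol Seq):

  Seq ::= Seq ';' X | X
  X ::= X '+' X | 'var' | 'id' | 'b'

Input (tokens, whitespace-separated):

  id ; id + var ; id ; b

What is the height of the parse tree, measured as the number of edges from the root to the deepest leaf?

[Seq [Seq [Seq [Seq [X id]] ; [X [X id] + [X var]]] ; [X id]] ; [X b]]

5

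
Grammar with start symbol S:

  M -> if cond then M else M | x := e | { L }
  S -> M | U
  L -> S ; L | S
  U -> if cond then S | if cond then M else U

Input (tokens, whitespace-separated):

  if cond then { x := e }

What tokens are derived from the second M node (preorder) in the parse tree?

x := e

[S [U if cond then [S [M { [L [S [M x := e]]] }]]]]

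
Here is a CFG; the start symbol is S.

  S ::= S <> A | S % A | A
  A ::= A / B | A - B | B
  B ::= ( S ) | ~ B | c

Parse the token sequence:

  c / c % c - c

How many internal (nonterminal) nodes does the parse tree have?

[S [S [A [A [B c]] / [B c]]] % [A [A [B c]] - [B c]]]

10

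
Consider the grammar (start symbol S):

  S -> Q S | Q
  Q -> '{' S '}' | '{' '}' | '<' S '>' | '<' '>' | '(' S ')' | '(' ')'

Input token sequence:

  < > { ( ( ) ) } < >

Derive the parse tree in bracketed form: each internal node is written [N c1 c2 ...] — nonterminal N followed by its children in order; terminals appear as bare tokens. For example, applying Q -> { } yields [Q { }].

S
Q S
< > S
< > Q S
< > { S } S
< > { Q } S
< > { ( S ) } S
< > { ( Q ) } S
< > { ( ( ) ) } S
< > { ( ( ) ) } Q
< > { ( ( ) ) } < >

[S [Q < >] [S [Q { [S [Q ( [S [Q ( )]] )]] }] [S [Q < >]]]]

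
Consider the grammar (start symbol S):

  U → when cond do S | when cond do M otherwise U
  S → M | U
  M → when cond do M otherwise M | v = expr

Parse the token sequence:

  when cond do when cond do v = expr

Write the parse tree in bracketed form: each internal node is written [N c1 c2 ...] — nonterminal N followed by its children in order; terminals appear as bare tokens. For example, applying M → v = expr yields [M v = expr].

S
U
when cond do S
when cond do U
when cond do when cond do S
when cond do when cond do M
when cond do when cond do v = expr

[S [U when cond do [S [U when cond do [S [M v = expr]]]]]]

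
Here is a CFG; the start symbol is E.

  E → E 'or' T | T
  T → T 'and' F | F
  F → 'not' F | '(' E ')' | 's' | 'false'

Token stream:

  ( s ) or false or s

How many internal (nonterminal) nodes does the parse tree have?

12

[E [E [E [T [F ( [E [T [F s]]] )]]] or [T [F false]]] or [T [F s]]]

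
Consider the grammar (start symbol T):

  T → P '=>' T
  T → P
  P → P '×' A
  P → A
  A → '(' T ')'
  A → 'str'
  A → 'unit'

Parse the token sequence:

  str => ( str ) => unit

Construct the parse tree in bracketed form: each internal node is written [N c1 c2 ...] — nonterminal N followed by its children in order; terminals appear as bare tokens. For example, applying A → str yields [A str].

[T [P [A str]] => [T [P [A ( [T [P [A str]]] )]] => [T [P [A unit]]]]]

T
P => T
A => T
str => T
str => P => T
str => A => T
str => ( T ) => T
str => ( P ) => T
str => ( A ) => T
str => ( str ) => T
str => ( str ) => P
str => ( str ) => A
str => ( str ) => unit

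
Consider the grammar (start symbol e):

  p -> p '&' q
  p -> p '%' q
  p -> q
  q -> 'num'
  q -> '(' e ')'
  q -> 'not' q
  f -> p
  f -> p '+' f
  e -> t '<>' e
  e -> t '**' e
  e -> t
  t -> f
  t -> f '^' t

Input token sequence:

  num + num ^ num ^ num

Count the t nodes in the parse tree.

3

[e [t [f [p [q num]] + [f [p [q num]]]] ^ [t [f [p [q num]]] ^ [t [f [p [q num]]]]]]]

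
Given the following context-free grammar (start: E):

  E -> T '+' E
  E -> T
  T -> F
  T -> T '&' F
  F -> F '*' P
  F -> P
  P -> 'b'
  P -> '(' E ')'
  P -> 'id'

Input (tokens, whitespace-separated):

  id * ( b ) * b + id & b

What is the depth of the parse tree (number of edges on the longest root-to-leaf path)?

[E [T [F [F [F [P id]] * [P ( [E [T [F [P b]]]] )]] * [P b]]] + [E [T [T [F [P id]]] & [F [P b]]]]]

9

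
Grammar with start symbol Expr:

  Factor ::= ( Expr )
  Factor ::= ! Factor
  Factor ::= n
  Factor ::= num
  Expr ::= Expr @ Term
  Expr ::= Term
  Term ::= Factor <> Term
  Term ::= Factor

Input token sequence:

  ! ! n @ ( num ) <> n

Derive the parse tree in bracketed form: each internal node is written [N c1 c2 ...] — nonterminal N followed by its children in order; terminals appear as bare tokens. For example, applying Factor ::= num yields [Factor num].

Expr
Expr @ Term
Term @ Term
Factor @ Term
! Factor @ Term
! ! Factor @ Term
! ! n @ Term
! ! n @ Factor <> Term
! ! n @ ( Expr ) <> Term
! ! n @ ( Term ) <> Term
! ! n @ ( Factor ) <> Term
! ! n @ ( num ) <> Term
! ! n @ ( num ) <> Factor
! ! n @ ( num ) <> n

[Expr [Expr [Term [Factor ! [Factor ! [Factor n]]]]] @ [Term [Factor ( [Expr [Term [Factor num]]] )] <> [Term [Factor n]]]]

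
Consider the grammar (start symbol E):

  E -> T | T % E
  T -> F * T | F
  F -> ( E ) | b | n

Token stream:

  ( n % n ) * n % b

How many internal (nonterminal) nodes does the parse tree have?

[E [T [F ( [E [T [F n]] % [E [T [F n]]]] )] * [T [F n]]] % [E [T [F b]]]]

14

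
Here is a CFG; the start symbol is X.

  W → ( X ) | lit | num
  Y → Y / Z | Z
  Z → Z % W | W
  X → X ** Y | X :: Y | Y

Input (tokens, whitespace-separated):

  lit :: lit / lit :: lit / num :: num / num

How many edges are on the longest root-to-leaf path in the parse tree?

[X [X [X [X [Y [Z [W lit]]]] :: [Y [Y [Z [W lit]]] / [Z [W lit]]]] :: [Y [Y [Z [W lit]]] / [Z [W num]]]] :: [Y [Y [Z [W num]]] / [Z [W num]]]]

7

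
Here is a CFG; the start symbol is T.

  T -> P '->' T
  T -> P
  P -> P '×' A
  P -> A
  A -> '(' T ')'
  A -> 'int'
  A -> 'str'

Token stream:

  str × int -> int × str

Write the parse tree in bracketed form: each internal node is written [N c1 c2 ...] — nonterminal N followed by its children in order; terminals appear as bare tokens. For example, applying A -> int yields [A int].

[T [P [P [A str]] × [A int]] -> [T [P [P [A int]] × [A str]]]]

T
P -> T
P × A -> T
A × A -> T
str × A -> T
str × int -> T
str × int -> P
str × int -> P × A
str × int -> A × A
str × int -> int × A
str × int -> int × str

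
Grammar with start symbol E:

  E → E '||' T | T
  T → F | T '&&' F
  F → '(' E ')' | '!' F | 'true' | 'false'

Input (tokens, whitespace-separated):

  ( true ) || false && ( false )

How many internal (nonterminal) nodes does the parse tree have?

[E [E [T [F ( [E [T [F true]]] )]]] || [T [T [F false]] && [F ( [E [T [F false]]] )]]]

14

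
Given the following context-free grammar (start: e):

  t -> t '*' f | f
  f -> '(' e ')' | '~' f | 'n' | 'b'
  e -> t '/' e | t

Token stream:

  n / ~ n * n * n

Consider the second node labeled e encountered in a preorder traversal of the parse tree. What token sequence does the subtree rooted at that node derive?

~ n * n * n

[e [t [f n]] / [e [t [t [t [f ~ [f n]]] * [f n]] * [f n]]]]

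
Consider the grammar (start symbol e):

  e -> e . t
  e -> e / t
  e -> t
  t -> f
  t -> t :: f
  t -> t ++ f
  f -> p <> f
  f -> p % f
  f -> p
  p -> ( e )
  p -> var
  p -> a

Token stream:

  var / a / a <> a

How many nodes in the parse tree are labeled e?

[e [e [e [t [f [p var]]]] / [t [f [p a]]]] / [t [f [p a] <> [f [p a]]]]]

3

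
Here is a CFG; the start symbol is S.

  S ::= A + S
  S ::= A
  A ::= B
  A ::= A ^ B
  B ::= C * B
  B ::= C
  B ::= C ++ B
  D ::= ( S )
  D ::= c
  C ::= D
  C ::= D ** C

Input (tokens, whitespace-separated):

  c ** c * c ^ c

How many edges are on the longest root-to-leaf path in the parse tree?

7

[S [A [A [B [C [D c] ** [C [D c]]] * [B [C [D c]]]]] ^ [B [C [D c]]]]]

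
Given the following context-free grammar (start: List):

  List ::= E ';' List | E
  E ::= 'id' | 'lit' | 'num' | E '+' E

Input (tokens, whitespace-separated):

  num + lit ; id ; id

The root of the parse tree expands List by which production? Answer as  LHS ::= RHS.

List ::= E ';' List

[List [E [E num] + [E lit]] ; [List [E id] ; [List [E id]]]]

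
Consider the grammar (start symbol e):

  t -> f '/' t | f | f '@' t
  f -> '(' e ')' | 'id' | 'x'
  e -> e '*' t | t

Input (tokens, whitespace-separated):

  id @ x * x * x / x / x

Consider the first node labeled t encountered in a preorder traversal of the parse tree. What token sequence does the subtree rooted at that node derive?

[e [e [e [t [f id] @ [t [f x]]]] * [t [f x]]] * [t [f x] / [t [f x] / [t [f x]]]]]

id @ x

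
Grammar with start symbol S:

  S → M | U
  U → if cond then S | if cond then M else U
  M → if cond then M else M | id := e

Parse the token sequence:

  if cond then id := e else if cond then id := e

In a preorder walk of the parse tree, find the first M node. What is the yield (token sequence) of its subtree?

id := e

[S [U if cond then [M id := e] else [U if cond then [S [M id := e]]]]]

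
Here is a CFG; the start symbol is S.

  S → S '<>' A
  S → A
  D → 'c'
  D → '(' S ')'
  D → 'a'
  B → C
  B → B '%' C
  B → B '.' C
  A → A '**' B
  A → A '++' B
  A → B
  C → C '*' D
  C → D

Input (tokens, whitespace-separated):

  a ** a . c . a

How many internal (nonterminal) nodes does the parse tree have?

[S [A [A [B [C [D a]]]] ** [B [B [B [C [D a]]] . [C [D c]]] . [C [D a]]]]]

15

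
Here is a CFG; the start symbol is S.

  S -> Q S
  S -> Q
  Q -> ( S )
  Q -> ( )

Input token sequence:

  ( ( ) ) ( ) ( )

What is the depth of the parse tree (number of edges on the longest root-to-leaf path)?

4

[S [Q ( [S [Q ( )]] )] [S [Q ( )] [S [Q ( )]]]]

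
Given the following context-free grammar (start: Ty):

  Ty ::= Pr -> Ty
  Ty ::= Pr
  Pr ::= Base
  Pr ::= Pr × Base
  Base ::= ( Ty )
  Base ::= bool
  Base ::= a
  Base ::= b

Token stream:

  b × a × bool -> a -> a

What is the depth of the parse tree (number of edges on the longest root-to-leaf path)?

[Ty [Pr [Pr [Pr [Base b]] × [Base a]] × [Base bool]] -> [Ty [Pr [Base a]] -> [Ty [Pr [Base a]]]]]

5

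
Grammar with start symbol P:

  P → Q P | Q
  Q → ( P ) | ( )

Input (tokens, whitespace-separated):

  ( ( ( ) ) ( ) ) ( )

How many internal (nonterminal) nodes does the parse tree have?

10

[P [Q ( [P [Q ( [P [Q ( )]] )] [P [Q ( )]]] )] [P [Q ( )]]]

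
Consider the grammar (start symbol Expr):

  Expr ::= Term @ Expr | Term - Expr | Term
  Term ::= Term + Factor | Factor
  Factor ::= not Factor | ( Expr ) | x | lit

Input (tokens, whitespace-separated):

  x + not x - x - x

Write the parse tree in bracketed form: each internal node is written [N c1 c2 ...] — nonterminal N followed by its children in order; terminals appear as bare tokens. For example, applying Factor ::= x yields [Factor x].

[Expr [Term [Term [Factor x]] + [Factor not [Factor x]]] - [Expr [Term [Factor x]] - [Expr [Term [Factor x]]]]]

Expr
Term - Expr
Term + Factor - Expr
Factor + Factor - Expr
x + Factor - Expr
x + not Factor - Expr
x + not x - Expr
x + not x - Term - Expr
x + not x - Factor - Expr
x + not x - x - Expr
x + not x - x - Term
x + not x - x - Factor
x + not x - x - x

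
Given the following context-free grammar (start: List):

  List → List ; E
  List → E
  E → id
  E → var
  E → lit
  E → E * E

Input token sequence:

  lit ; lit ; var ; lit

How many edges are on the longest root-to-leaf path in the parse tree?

5

[List [List [List [List [E lit]] ; [E lit]] ; [E var]] ; [E lit]]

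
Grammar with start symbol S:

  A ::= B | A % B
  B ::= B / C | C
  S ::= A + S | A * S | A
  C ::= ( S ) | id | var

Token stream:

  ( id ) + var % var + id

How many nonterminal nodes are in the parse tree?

[S [A [B [C ( [S [A [B [C id]]]] )]]] + [S [A [A [B [C var]]] % [B [C var]]] + [S [A [B [C id]]]]]]

19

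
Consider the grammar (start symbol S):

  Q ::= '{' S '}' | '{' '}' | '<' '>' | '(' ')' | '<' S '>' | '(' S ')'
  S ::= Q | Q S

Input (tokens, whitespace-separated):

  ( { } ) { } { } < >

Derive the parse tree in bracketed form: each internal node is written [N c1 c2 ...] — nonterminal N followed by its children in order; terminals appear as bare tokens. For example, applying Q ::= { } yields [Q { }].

[S [Q ( [S [Q { }]] )] [S [Q { }] [S [Q { }] [S [Q < >]]]]]

S
Q S
( S ) S
( Q ) S
( { } ) S
( { } ) Q S
( { } ) { } S
( { } ) { } Q S
( { } ) { } { } S
( { } ) { } { } Q
( { } ) { } { } < >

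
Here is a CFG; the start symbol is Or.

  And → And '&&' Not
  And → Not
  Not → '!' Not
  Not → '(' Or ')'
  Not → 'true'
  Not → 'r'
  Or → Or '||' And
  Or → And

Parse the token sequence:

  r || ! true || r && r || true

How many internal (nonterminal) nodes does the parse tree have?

[Or [Or [Or [Or [And [Not r]]] || [And [Not ! [Not true]]]] || [And [And [Not r]] && [Not r]]] || [And [Not true]]]

15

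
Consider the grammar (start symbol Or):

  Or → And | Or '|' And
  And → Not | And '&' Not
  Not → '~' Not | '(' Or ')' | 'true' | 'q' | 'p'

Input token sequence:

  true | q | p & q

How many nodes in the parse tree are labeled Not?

4

[Or [Or [Or [And [Not true]]] | [And [Not q]]] | [And [And [Not p]] & [Not q]]]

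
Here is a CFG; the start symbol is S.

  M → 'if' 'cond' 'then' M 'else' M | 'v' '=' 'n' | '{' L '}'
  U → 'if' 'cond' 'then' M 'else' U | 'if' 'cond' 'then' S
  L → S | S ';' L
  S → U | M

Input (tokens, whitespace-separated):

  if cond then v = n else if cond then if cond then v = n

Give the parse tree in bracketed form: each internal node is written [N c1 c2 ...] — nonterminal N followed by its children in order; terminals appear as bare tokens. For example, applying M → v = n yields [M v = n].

[S [U if cond then [M v = n] else [U if cond then [S [U if cond then [S [M v = n]]]]]]]

S
U
if cond then M else U
if cond then v = n else U
if cond then v = n else if cond then S
if cond then v = n else if cond then U
if cond then v = n else if cond then if cond then S
if cond then v = n else if cond then if cond then M
if cond then v = n else if cond then if cond then v = n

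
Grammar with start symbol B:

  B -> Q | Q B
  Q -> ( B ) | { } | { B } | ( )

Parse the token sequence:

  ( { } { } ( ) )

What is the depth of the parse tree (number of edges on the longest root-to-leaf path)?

6

[B [Q ( [B [Q { }] [B [Q { }] [B [Q ( )]]]] )]]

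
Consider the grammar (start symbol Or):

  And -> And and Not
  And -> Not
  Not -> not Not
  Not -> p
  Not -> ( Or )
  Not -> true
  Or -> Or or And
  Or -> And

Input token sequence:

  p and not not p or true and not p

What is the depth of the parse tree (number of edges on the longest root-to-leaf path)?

[Or [Or [And [And [Not p]] and [Not not [Not not [Not p]]]]] or [And [And [Not true]] and [Not not [Not p]]]]

6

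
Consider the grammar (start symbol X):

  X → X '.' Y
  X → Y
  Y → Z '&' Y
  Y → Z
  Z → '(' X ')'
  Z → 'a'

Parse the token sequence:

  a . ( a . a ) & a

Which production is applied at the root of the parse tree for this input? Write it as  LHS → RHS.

X → X '.' Y

[X [X [Y [Z a]]] . [Y [Z ( [X [X [Y [Z a]]] . [Y [Z a]]] )] & [Y [Z a]]]]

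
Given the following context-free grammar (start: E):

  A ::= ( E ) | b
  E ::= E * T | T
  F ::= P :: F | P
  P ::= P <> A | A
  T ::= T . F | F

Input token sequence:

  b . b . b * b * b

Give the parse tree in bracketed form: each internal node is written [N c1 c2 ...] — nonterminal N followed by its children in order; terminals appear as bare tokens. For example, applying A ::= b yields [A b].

E
E * T
E * T * T
T * T * T
T . F * T * T
T . F . F * T * T
F . F . F * T * T
P . F . F * T * T
A . F . F * T * T
b . F . F * T * T
b . P . F * T * T
b . A . F * T * T
b . b . F * T * T
b . b . P * T * T
b . b . A * T * T
b . b . b * T * T
b . b . b * F * T
b . b . b * P * T
b . b . b * A * T
b . b . b * b * T
b . b . b * b * F
b . b . b * b * P
b . b . b * b * A
b . b . b * b * b

[E [E [E [T [T [T [F [P [A b]]]] . [F [P [A b]]]] . [F [P [A b]]]]] * [T [F [P [A b]]]]] * [T [F [P [A b]]]]]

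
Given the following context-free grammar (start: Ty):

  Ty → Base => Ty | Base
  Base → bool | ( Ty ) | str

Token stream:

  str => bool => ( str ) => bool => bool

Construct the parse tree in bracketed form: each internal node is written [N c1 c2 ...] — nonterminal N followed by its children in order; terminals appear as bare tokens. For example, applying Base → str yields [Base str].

Ty
Base => Ty
str => Ty
str => Base => Ty
str => bool => Ty
str => bool => Base => Ty
str => bool => ( Ty ) => Ty
str => bool => ( Base ) => Ty
str => bool => ( str ) => Ty
str => bool => ( str ) => Base => Ty
str => bool => ( str ) => bool => Ty
str => bool => ( str ) => bool => Base
str => bool => ( str ) => bool => bool

[Ty [Base str] => [Ty [Base bool] => [Ty [Base ( [Ty [Base str]] )] => [Ty [Base bool] => [Ty [Base bool]]]]]]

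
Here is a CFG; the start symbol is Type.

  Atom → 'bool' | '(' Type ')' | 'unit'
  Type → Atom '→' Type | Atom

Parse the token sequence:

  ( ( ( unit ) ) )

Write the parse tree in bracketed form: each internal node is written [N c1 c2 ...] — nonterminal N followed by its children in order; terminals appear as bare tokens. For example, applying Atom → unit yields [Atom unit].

[Type [Atom ( [Type [Atom ( [Type [Atom ( [Type [Atom unit]] )]] )]] )]]

Type
Atom
( Type )
( Atom )
( ( Type ) )
( ( Atom ) )
( ( ( Type ) ) )
( ( ( Atom ) ) )
( ( ( unit ) ) )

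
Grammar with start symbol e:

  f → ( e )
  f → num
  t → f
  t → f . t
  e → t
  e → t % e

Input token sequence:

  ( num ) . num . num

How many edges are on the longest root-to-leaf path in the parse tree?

[e [t [f ( [e [t [f num]]] )] . [t [f num] . [t [f num]]]]]

6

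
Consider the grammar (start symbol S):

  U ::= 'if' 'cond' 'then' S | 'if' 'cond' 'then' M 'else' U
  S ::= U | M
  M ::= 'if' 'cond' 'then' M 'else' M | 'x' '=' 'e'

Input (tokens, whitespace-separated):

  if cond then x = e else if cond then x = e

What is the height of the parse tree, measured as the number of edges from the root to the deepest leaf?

5

[S [U if cond then [M x = e] else [U if cond then [S [M x = e]]]]]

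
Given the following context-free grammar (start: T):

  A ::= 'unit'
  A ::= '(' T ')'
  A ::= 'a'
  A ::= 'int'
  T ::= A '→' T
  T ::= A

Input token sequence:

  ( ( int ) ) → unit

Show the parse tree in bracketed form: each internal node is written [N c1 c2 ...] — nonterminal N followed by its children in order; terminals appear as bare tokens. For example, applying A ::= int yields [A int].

[T [A ( [T [A ( [T [A int]] )]] )] → [T [A unit]]]

T
A → T
( T ) → T
( A ) → T
( ( T ) ) → T
( ( A ) ) → T
( ( int ) ) → T
( ( int ) ) → A
( ( int ) ) → unit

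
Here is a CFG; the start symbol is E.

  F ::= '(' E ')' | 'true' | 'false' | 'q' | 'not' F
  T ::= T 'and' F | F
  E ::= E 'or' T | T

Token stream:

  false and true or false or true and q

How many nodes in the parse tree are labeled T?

5

[E [E [E [T [T [F false]] and [F true]]] or [T [F false]]] or [T [T [F true]] and [F q]]]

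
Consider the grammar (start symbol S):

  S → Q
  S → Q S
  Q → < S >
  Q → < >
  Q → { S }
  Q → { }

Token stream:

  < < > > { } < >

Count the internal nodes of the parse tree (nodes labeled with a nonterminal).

8

[S [Q < [S [Q < >]] >] [S [Q { }] [S [Q < >]]]]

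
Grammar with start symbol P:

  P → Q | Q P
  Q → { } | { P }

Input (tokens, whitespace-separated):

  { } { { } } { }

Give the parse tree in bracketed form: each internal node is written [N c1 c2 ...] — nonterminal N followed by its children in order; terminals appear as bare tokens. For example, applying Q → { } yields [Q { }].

[P [Q { }] [P [Q { [P [Q { }]] }] [P [Q { }]]]]

P
Q P
{ } P
{ } Q P
{ } { P } P
{ } { Q } P
{ } { { } } P
{ } { { } } Q
{ } { { } } { }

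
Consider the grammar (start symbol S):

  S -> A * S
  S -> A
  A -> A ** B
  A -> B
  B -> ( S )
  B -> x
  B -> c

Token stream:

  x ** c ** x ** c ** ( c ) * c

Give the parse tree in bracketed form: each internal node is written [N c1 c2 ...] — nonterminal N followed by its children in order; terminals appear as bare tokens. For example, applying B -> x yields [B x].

[S [A [A [A [A [A [B x]] ** [B c]] ** [B x]] ** [B c]] ** [B ( [S [A [B c]]] )]] * [S [A [B c]]]]

S
A * S
A ** B * S
A ** B ** B * S
A ** B ** B ** B * S
A ** B ** B ** B ** B * S
B ** B ** B ** B ** B * S
x ** B ** B ** B ** B * S
x ** c ** B ** B ** B * S
x ** c ** x ** B ** B * S
x ** c ** x ** c ** B * S
x ** c ** x ** c ** ( S ) * S
x ** c ** x ** c ** ( A ) * S
x ** c ** x ** c ** ( B ) * S
x ** c ** x ** c ** ( c ) * S
x ** c ** x ** c ** ( c ) * A
x ** c ** x ** c ** ( c ) * B
x ** c ** x ** c ** ( c ) * c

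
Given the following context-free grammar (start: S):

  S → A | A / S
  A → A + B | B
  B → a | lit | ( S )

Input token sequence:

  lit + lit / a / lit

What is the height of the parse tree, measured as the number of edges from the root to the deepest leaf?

[S [A [A [B lit]] + [B lit]] / [S [A [B a]] / [S [A [B lit]]]]]

5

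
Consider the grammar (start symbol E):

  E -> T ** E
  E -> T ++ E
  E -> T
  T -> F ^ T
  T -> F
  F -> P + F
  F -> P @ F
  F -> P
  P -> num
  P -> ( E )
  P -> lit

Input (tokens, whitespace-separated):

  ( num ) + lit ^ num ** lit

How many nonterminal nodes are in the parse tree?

[E [T [F [P ( [E [T [F [P num]]]] )] + [F [P lit]]] ^ [T [F [P num]]]] ** [E [T [F [P lit]]]]]

17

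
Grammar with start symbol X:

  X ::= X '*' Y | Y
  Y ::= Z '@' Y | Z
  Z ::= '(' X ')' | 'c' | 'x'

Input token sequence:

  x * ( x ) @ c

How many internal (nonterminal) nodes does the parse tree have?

[X [X [Y [Z x]]] * [Y [Z ( [X [Y [Z x]]] )] @ [Y [Z c]]]]

11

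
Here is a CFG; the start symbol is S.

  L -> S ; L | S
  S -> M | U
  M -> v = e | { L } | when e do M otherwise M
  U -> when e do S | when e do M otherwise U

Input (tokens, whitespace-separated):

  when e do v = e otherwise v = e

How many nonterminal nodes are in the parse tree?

4

[S [M when e do [M v = e] otherwise [M v = e]]]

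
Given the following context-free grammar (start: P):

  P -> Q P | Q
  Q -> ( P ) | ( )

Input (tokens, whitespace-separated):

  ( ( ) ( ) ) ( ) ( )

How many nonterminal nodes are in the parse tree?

[P [Q ( [P [Q ( )] [P [Q ( )]]] )] [P [Q ( )] [P [Q ( )]]]]

10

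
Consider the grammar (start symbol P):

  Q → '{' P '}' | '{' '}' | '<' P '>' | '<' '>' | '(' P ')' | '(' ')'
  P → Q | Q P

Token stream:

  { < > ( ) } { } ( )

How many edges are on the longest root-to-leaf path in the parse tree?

5

[P [Q { [P [Q < >] [P [Q ( )]]] }] [P [Q { }] [P [Q ( )]]]]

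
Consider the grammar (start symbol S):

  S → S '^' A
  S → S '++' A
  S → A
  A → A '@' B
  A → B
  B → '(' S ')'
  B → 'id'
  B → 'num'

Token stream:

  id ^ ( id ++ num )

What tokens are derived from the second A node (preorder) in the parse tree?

( id ++ num )

[S [S [A [B id]]] ^ [A [B ( [S [S [A [B id]]] ++ [A [B num]]] )]]]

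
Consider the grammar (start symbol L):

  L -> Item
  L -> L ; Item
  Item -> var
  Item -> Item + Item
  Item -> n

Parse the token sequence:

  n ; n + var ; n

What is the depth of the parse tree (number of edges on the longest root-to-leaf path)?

4

[L [L [L [Item n]] ; [Item [Item n] + [Item var]]] ; [Item n]]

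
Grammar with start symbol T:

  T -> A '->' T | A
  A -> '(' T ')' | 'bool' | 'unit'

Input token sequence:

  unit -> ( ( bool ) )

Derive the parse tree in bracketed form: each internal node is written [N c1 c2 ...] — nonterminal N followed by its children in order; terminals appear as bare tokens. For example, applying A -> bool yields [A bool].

[T [A unit] -> [T [A ( [T [A ( [T [A bool]] )]] )]]]

T
A -> T
unit -> T
unit -> A
unit -> ( T )
unit -> ( A )
unit -> ( ( T ) )
unit -> ( ( A ) )
unit -> ( ( bool ) )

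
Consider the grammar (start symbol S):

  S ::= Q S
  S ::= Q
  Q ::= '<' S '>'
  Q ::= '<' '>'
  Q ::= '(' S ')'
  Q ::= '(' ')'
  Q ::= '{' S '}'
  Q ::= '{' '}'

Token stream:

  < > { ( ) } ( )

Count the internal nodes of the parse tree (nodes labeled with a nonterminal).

[S [Q < >] [S [Q { [S [Q ( )]] }] [S [Q ( )]]]]

8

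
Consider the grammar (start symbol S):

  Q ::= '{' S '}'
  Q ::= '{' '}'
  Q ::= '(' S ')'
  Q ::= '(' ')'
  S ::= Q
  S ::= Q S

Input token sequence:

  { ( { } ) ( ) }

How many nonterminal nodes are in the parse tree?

8

[S [Q { [S [Q ( [S [Q { }]] )] [S [Q ( )]]] }]]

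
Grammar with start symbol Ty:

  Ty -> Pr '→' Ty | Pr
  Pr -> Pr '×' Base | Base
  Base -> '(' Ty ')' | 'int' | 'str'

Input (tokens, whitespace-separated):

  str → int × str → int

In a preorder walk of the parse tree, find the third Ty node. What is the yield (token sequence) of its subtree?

int

[Ty [Pr [Base str]] → [Ty [Pr [Pr [Base int]] × [Base str]] → [Ty [Pr [Base int]]]]]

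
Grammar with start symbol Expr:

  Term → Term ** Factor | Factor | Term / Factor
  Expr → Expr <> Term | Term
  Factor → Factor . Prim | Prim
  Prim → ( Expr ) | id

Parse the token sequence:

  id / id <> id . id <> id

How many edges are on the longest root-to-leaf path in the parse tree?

7

[Expr [Expr [Expr [Term [Term [Factor [Prim id]]] / [Factor [Prim id]]]] <> [Term [Factor [Factor [Prim id]] . [Prim id]]]] <> [Term [Factor [Prim id]]]]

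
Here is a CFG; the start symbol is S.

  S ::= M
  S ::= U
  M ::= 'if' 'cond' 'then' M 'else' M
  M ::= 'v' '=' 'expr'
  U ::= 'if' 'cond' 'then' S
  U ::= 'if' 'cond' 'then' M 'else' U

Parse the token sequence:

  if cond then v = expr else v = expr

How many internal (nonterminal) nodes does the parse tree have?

4

[S [M if cond then [M v = expr] else [M v = expr]]]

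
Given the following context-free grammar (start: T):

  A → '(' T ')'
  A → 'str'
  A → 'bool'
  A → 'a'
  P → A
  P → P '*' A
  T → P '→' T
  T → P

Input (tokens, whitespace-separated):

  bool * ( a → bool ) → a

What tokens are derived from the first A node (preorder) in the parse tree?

[T [P [P [A bool]] * [A ( [T [P [A a]] → [T [P [A bool]]]] )]] → [T [P [A a]]]]

bool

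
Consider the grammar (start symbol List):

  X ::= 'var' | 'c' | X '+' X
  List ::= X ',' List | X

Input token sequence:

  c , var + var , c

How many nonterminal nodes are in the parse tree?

[List [X c] , [List [X [X var] + [X var]] , [List [X c]]]]

8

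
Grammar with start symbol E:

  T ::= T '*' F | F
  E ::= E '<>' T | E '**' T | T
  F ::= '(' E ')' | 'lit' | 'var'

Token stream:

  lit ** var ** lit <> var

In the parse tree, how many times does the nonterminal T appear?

[E [E [E [E [T [F lit]]] ** [T [F var]]] ** [T [F lit]]] <> [T [F var]]]

4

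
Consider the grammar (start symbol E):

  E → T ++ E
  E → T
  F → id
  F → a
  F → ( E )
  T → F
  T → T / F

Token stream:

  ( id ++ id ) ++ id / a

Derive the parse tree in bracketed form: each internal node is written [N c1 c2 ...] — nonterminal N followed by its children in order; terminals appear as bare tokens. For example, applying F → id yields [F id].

E
T ++ E
F ++ E
( E ) ++ E
( T ++ E ) ++ E
( F ++ E ) ++ E
( id ++ E ) ++ E
( id ++ T ) ++ E
( id ++ F ) ++ E
( id ++ id ) ++ E
( id ++ id ) ++ T
( id ++ id ) ++ T / F
( id ++ id ) ++ F / F
( id ++ id ) ++ id / F
( id ++ id ) ++ id / a

[E [T [F ( [E [T [F id]] ++ [E [T [F id]]]] )]] ++ [E [T [T [F id]] / [F a]]]]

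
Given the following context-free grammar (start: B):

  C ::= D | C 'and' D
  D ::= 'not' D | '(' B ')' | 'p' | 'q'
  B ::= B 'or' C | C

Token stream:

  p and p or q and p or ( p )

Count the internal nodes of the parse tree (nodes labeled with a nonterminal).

16

[B [B [B [C [C [D p]] and [D p]]] or [C [C [D q]] and [D p]]] or [C [D ( [B [C [D p]]] )]]]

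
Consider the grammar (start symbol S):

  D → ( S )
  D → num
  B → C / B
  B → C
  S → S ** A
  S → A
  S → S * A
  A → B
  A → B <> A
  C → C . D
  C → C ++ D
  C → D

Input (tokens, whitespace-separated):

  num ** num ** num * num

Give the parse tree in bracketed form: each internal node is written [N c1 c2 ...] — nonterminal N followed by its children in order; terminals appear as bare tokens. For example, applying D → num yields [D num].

S
S * A
S ** A * A
S ** A ** A * A
A ** A ** A * A
B ** A ** A * A
C ** A ** A * A
D ** A ** A * A
num ** A ** A * A
num ** B ** A * A
num ** C ** A * A
num ** D ** A * A
num ** num ** A * A
num ** num ** B * A
num ** num ** C * A
num ** num ** D * A
num ** num ** num * A
num ** num ** num * B
num ** num ** num * C
num ** num ** num * D
num ** num ** num * num

[S [S [S [S [A [B [C [D num]]]]] ** [A [B [C [D num]]]]] ** [A [B [C [D num]]]]] * [A [B [C [D num]]]]]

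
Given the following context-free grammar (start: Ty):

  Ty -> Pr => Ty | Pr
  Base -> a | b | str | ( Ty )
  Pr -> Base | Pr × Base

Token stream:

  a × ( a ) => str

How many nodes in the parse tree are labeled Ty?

[Ty [Pr [Pr [Base a]] × [Base ( [Ty [Pr [Base a]]] )]] => [Ty [Pr [Base str]]]]

3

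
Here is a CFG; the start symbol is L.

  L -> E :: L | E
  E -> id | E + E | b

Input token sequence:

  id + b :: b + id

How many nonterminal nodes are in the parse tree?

8

[L [E [E id] + [E b]] :: [L [E [E b] + [E id]]]]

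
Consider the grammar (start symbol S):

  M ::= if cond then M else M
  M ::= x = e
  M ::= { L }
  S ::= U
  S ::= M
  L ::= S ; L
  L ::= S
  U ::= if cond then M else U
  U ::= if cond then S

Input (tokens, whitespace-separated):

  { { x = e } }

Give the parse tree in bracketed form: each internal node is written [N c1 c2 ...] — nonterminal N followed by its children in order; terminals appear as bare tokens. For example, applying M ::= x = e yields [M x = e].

[S [M { [L [S [M { [L [S [M x = e]]] }]]] }]]

S
M
{ L }
{ S }
{ M }
{ { L } }
{ { S } }
{ { M } }
{ { x = e } }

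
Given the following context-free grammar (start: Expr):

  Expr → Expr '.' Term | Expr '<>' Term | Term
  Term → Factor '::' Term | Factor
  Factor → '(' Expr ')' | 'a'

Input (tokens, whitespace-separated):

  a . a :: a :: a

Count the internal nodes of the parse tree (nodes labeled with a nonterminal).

10

[Expr [Expr [Term [Factor a]]] . [Term [Factor a] :: [Term [Factor a] :: [Term [Factor a]]]]]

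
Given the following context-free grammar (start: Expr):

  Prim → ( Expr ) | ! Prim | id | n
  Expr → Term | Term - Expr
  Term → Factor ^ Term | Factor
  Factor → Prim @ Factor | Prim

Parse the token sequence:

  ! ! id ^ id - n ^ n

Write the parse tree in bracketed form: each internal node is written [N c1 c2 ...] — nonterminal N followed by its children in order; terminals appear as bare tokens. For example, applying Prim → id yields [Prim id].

[Expr [Term [Factor [Prim ! [Prim ! [Prim id]]]] ^ [Term [Factor [Prim id]]]] - [Expr [Term [Factor [Prim n]] ^ [Term [Factor [Prim n]]]]]]

Expr
Term - Expr
Factor ^ Term - Expr
Prim ^ Term - Expr
! Prim ^ Term - Expr
! ! Prim ^ Term - Expr
! ! id ^ Term - Expr
! ! id ^ Factor - Expr
! ! id ^ Prim - Expr
! ! id ^ id - Expr
! ! id ^ id - Term
! ! id ^ id - Factor ^ Term
! ! id ^ id - Prim ^ Term
! ! id ^ id - n ^ Term
! ! id ^ id - n ^ Factor
! ! id ^ id - n ^ Prim
! ! id ^ id - n ^ n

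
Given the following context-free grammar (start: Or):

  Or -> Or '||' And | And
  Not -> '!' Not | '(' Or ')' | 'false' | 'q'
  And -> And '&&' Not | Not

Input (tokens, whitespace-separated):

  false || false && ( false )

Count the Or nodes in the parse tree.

[Or [Or [And [Not false]]] || [And [And [Not false]] && [Not ( [Or [And [Not false]]] )]]]

3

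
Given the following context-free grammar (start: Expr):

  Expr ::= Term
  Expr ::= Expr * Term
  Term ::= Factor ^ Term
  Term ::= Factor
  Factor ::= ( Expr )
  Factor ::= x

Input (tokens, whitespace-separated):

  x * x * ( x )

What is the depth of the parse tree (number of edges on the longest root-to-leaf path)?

6

[Expr [Expr [Expr [Term [Factor x]]] * [Term [Factor x]]] * [Term [Factor ( [Expr [Term [Factor x]]] )]]]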